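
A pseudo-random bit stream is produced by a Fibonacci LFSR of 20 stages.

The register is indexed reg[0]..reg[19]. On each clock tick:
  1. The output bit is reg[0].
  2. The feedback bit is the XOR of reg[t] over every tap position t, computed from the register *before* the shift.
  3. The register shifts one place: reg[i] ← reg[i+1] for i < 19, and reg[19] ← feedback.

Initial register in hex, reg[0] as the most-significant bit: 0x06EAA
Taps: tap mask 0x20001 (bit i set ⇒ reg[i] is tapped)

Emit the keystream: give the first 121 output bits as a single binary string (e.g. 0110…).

k : reg_k → out_k, fb_k
0: 00000110111010101010 → 0, fb=0
1: 00001101110101010100 → 0, fb=1
2: 00011011101010101001 → 0, fb=0
3: 00110111010101010010 → 0, fb=0
4: 01101110101010100100 → 0, fb=1
5: 11011101010101001001 → 1, fb=1
6: 10111010101010010011 → 1, fb=1
7: 01110101010100100111 → 0, fb=1
8: 11101010101001001111 → 1, fb=0
9: 11010101010010011110 → 1, fb=0
10: 10101010100100111100 → 1, fb=0
11: 01010101001001111000 → 0, fb=0
12: 10101010010011110000 → 1, fb=1
13: 01010100100111100001 → 0, fb=0
14: 10101001001111000010 → 1, fb=1
15: 01010010011110000101 → 0, fb=1
16: 10100100111100001011 → 1, fb=1
17: 01001001111000010111 → 0, fb=1
18: 10010011110000101111 → 1, fb=0
19: 00100111100001011110 → 0, fb=1
20: 01001111000010111101 → 0, fb=1
21: 10011110000101111011 → 1, fb=1
22: 00111100001011110111 → 0, fb=1
23: 01111000010111101111 → 0, fb=1
24: 11110000101111011111 → 1, fb=0
25: 11100001011110111110 → 1, fb=0
26: 11000010111101111100 → 1, fb=0
27: 10000101111011111000 → 1, fb=1
28: 00001011110111110001 → 0, fb=0
29: 00010111101111100010 → 0, fb=0
30: 00101111011111000100 → 0, fb=1
31: 01011110111110001001 → 0, fb=0
32: 10111101111100010010 → 1, fb=1
33: 01111011111000100101 → 0, fb=1
34: 11110111110001001011 → 1, fb=1
35: 11101111100010010111 → 1, fb=0
36: 11011111000100101110 → 1, fb=0
37: 10111110001001011100 → 1, fb=0
38: 01111100010010111000 → 0, fb=0
39: 11111000100101110000 → 1, fb=1
40: 11110001001011100001 → 1, fb=1
41: 11100010010111000011 → 1, fb=1
42: 11000100101110000111 → 1, fb=0
43: 10001001011100001110 → 1, fb=0
44: 00010010111000011100 → 0, fb=1
45: 00100101110000111001 → 0, fb=0
46: 01001011100001110010 → 0, fb=0
47: 10010111000011100100 → 1, fb=0
48: 00101110000111001000 → 0, fb=0
49: 01011100001110010000 → 0, fb=0
50: 10111000011100100000 → 1, fb=1
51: 01110000111001000001 → 0, fb=0
52: 11100001110010000010 → 1, fb=1
53: 11000011100100000101 → 1, fb=0
54: 10000111001000001010 → 1, fb=1
55: 00001110010000010101 → 0, fb=1
56: 00011100100000101011 → 0, fb=0
57: 00111001000001010110 → 0, fb=1
58: 01110010000010101101 → 0, fb=1
59: 11100100000101011011 → 1, fb=1
60: 11001000001010110111 → 1, fb=0
61: 10010000010101101110 → 1, fb=0
62: 00100000101011011100 → 0, fb=1
63: 01000001010110111001 → 0, fb=0
64: 10000010101101110010 → 1, fb=1
65: 00000101011011100101 → 0, fb=1
66: 00001010110111001011 → 0, fb=0
67: 00010101101110010110 → 0, fb=1
68: 00101011011100101101 → 0, fb=1
69: 01010110111001011011 → 0, fb=0
70: 10101101110010110110 → 1, fb=0
71: 01011011100101101100 → 0, fb=1
72: 10110111001011011001 → 1, fb=1
73: 01101110010110110011 → 0, fb=0
74: 11011100101101100110 → 1, fb=0
75: 10111001011011001100 → 1, fb=0
76: 01110010110110011000 → 0, fb=0
77: 11100101101100110000 → 1, fb=1
78: 11001011011001100001 → 1, fb=1
79: 10010110110011000011 → 1, fb=1
80: 00101101100110000111 → 0, fb=1
81: 01011011001100001111 → 0, fb=1
82: 10110110011000011111 → 1, fb=0
83: 01101100110000111110 → 0, fb=1
84: 11011001100001111101 → 1, fb=0
85: 10110011000011111010 → 1, fb=1
86: 01100110000111110101 → 0, fb=1
87: 11001100001111101011 → 1, fb=1
88: 10011000011111010111 → 1, fb=0
89: 00110000111110101110 → 0, fb=1
90: 01100001111101011101 → 0, fb=1
91: 11000011111010111011 → 1, fb=1
92: 10000111110101110111 → 1, fb=0
93: 00001111101011101110 → 0, fb=1
94: 00011111010111011101 → 0, fb=1
95: 00111110101110111011 → 0, fb=0
96: 01111101011101110110 → 0, fb=1
97: 11111010111011101101 → 1, fb=0
98: 11110101110111011010 → 1, fb=1
99: 11101011101110110101 → 1, fb=0
100: 11010111011101101010 → 1, fb=1
101: 10101110111011010101 → 1, fb=0
102: 01011101110110101010 → 0, fb=0
103: 10111011101101010100 → 1, fb=0
104: 01110111011010101000 → 0, fb=0
105: 11101110110101010000 → 1, fb=1
106: 11011101101010100001 → 1, fb=1
107: 10111011010101000011 → 1, fb=1
108: 01110110101010000111 → 0, fb=1
109: 11101101010100001111 → 1, fb=0
110: 11011010101000011110 → 1, fb=0
111: 10110101010000111100 → 1, fb=0
112: 01101010100001111000 → 0, fb=0
113: 11010101000011110000 → 1, fb=1
114: 10101010000111100001 → 1, fb=1
115: 01010100001111000011 → 0, fb=0
116: 10101000011110000110 → 1, fb=0
117: 01010000111100001100 → 0, fb=1
118: 10100001111000011001 → 1, fb=1
119: 01000011110000110011 → 0, fb=0
120: 10000111100001100110 → 1, fb=0

0000011011101010101001001111000010111101111100010010111000011100100000101011011100101101100110000111110101110111011010101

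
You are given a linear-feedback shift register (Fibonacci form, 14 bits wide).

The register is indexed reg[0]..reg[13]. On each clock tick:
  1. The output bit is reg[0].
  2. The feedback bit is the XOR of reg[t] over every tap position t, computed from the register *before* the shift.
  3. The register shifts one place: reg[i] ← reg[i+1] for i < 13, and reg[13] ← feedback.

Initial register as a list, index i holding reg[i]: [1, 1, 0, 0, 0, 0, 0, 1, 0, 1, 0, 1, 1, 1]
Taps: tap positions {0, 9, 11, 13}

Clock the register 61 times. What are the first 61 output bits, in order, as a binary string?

k : reg_k → out_k, fb_k
0: 11000001010111 → 1, fb=0
1: 10000010101110 → 1, fb=0
2: 00000101011100 → 0, fb=0
3: 00001010111000 → 0, fb=1
4: 00010101110001 → 0, fb=0
5: 00101011100010 → 0, fb=0
6: 01010111000100 → 0, fb=1
7: 10101110001001 → 1, fb=0
8: 01011100010010 → 0, fb=1
9: 10111000100101 → 1, fb=1
10: 01110001001011 → 0, fb=1
11: 11100010010111 → 1, fb=0
12: 11000100101110 → 1, fb=0
13: 10001001011100 → 1, fb=1
14: 00010010111001 → 0, fb=0
15: 00100101110010 → 0, fb=1
16: 01001011100101 → 0, fb=0
17: 10010111001010 → 1, fb=1
18: 00101110010101 → 0, fb=1
19: 01011100101011 → 0, fb=1
20: 10111001010111 → 1, fb=0
21: 01110010101110 → 0, fb=1
22: 11100101011101 → 1, fb=0
23: 11001010111010 → 1, fb=0
24: 10010101110100 → 1, fb=1
25: 00101011101001 → 0, fb=1
26: 01010111010011 → 0, fb=0
27: 10101110100110 → 1, fb=0
28: 01011101001100 → 0, fb=1
29: 10111010011001 → 1, fb=1
30: 01110100110011 → 0, fb=0
31: 11101001100110 → 1, fb=0
32: 11010011001100 → 1, fb=0
33: 10100110011000 → 1, fb=0
34: 01001100110000 → 0, fb=1
35: 10011001100001 → 1, fb=0
36: 00110011000010 → 0, fb=0
37: 01100110000100 → 0, fb=1
38: 11001100001001 → 1, fb=0
39: 10011000010010 → 1, fb=0
40: 00110000100100 → 0, fb=1
41: 01100001001001 → 0, fb=1
42: 11000010010011 → 1, fb=1
43: 10000100100111 → 1, fb=1
44: 00001001001111 → 0, fb=0
45: 00010010011110 → 0, fb=0
46: 00100100111100 → 0, fb=0
47: 01001001111000 → 0, fb=1
48: 10010011110001 → 1, fb=1
49: 00100111100011 → 0, fb=1
50: 01001111000111 → 0, fb=0
51: 10011110001110 → 1, fb=0
52: 00111100011100 → 0, fb=0
53: 01111000111000 → 0, fb=1
54: 11110001110001 → 1, fb=1
55: 11100011100011 → 1, fb=0
56: 11000111000110 → 1, fb=0
57: 10001110001100 → 1, fb=0
58: 00011100011000 → 0, fb=1
59: 00111000110001 → 0, fb=0
60: 01110001100010 → 0, fb=0

1100000101011100010010111001010111010011001100001001001111000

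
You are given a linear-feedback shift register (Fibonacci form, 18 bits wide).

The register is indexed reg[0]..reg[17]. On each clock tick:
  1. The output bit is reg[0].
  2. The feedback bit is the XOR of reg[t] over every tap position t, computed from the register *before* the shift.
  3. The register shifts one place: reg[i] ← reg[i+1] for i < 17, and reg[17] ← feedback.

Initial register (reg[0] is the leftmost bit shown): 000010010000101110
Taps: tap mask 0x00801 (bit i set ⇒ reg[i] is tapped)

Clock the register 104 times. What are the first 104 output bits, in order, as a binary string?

00001001000010111001010101101000001101010011000001101101100101110011010100001111110100101110011000111000

step | reg (before) | out | fb
   0 | 000010010000101110 | 0 | 0
   1 | 000100100001011100 | 0 | 1
   2 | 001001000010111001 | 0 | 0
   3 | 010010000101110010 | 0 | 1
   4 | 100100001011100101 | 1 | 0
   5 | 001000010111001010 | 0 | 1
   6 | 010000101110010101 | 0 | 0
   7 | 100001011100101010 | 1 | 1
   8 | 000010111001010101 | 0 | 1
   9 | 000101110010101011 | 0 | 0
  10 | 001011100101010110 | 0 | 1
  11 | 010111001010101101 | 0 | 0
  12 | 101110010101011010 | 1 | 0
  13 | 011100101010110100 | 0 | 0
  14 | 111001010101101000 | 1 | 0
  15 | 110010101011010000 | 1 | 0
  16 | 100101010110100000 | 1 | 1
  17 | 001010101101000001 | 0 | 1
  18 | 010101011010000011 | 0 | 0
  19 | 101010110100000110 | 1 | 1
  20 | 010101101000001101 | 0 | 0
  21 | 101011010000011010 | 1 | 1
  22 | 010110100000110101 | 0 | 0
  23 | 101101000001101010 | 1 | 0
  24 | 011010000011010100 | 0 | 1
  25 | 110100000110101001 | 1 | 1
  26 | 101000001101010011 | 1 | 0
  27 | 010000011010100110 | 0 | 0
  28 | 100000110101001100 | 1 | 0
  29 | 000001101010011000 | 0 | 0
  30 | 000011010100110000 | 0 | 0
  31 | 000110101001100000 | 0 | 1
  32 | 001101010011000001 | 0 | 1
  33 | 011010100110000011 | 0 | 0
  34 | 110101001100000110 | 1 | 1
  35 | 101010011000001101 | 1 | 1
  36 | 010100110000011011 | 0 | 0
  37 | 101001100000110110 | 1 | 1
  38 | 010011000001101101 | 0 | 1
  39 | 100110000011011011 | 1 | 0
  40 | 001100000110110110 | 0 | 0
  41 | 011000001101101100 | 0 | 1
  42 | 110000011011011001 | 1 | 0
  43 | 100000110110110010 | 1 | 1
  44 | 000001101101100101 | 0 | 1
  45 | 000011011011001011 | 0 | 1
  46 | 000110110110010111 | 0 | 0
  47 | 001101101100101110 | 0 | 0
  48 | 011011011001011100 | 0 | 1
  49 | 110110110010111001 | 1 | 1
  50 | 101101100101110011 | 1 | 0
  51 | 011011001011100110 | 0 | 1
  52 | 110110010111001101 | 1 | 0
  53 | 101100101110011010 | 1 | 1
  54 | 011001011100110101 | 0 | 0
  55 | 110010111001101010 | 1 | 0
  56 | 100101110011010100 | 1 | 0
  57 | 001011100110101000 | 0 | 0
  58 | 010111001101010000 | 0 | 1
  59 | 101110011010100001 | 1 | 1
  60 | 011100110101000011 | 0 | 1
  61 | 111001101010000111 | 1 | 1
  62 | 110011010100001111 | 1 | 1
  63 | 100110101000011111 | 1 | 1
  64 | 001101010000111111 | 0 | 0
  65 | 011010100001111110 | 0 | 1
  66 | 110101000011111101 | 1 | 0
  67 | 101010000111111010 | 1 | 0
  68 | 010100001111110100 | 0 | 1
  69 | 101000011111101001 | 1 | 0
  70 | 010000111111010010 | 0 | 1
  71 | 100001111110100101 | 1 | 1
  72 | 000011111101001011 | 0 | 1
  73 | 000111111010010111 | 0 | 0
  74 | 001111110100101110 | 0 | 0
  75 | 011111101001011100 | 0 | 1
  76 | 111111010010111001 | 1 | 1
  77 | 111110100101110011 | 1 | 0
  78 | 111101001011100110 | 1 | 0
  79 | 111010010111001100 | 1 | 0
  80 | 110100101110011000 | 1 | 1
  81 | 101001011100110001 | 1 | 1
  82 | 010010111001100011 | 0 | 1
  83 | 100101110011000111 | 1 | 0
  84 | 001011100110001110 | 0 | 0
  85 | 010111001100011100 | 0 | 0
  86 | 101110011000111000 | 1 | 1
  87 | 011100110001110001 | 0 | 1
  88 | 111001100011100011 | 1 | 0
  89 | 110011000111000110 | 1 | 0
  90 | 100110001110001100 | 1 | 1
  91 | 001100011100011001 | 0 | 0
  92 | 011000111000110010 | 0 | 0
  93 | 110001110001100100 | 1 | 0
  94 | 100011100011001000 | 1 | 0
  95 | 000111000110010000 | 0 | 0
  96 | 001110001100100000 | 0 | 0
  97 | 011100011001000000 | 0 | 1
  98 | 111000110010000001 | 1 | 1
  99 | 110001100100000011 | 1 | 1
 100 | 100011001000000111 | 1 | 1
 101 | 000110010000001111 | 0 | 0
 102 | 001100100000011110 | 0 | 0
 103 | 011001000000111100 | 0 | 0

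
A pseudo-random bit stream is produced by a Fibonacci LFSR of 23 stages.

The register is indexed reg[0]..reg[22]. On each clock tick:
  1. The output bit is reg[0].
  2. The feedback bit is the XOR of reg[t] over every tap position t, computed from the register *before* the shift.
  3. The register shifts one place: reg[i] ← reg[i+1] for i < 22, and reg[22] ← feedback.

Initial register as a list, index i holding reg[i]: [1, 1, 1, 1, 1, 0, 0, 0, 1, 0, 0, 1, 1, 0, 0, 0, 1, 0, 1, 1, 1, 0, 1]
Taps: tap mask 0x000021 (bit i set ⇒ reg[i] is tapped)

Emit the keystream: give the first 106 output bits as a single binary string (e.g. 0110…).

1111100010011000101110111101011100011111100000100110100111011111100111101010010001011000100101000101111010

tick  register→output (feedback)
  0  11111000100110001011101→1 (1)
  1  11110001001100010111011→1 (1)
  2  11100010011000101110111→1 (1)
  3  11000100110001011101111→1 (0)
  4  10001001100010111011110→1 (1)
  5  00010011000101110111101→0 (0)
  6  00100110001011101111010→0 (1)
  7  01001100010111011110101→0 (1)
  8  10011000101110111101011→1 (1)
  9  00110001011101111010111→0 (0)
 10  01100010111011110101110→0 (0)
 11  11000101110111101011100→1 (0)
 12  10001011101111010111000→1 (1)
 13  00010111011110101110001→0 (1)
 14  00101110111101011100011→0 (1)
 15  01011101111010111000111→0 (1)
 16  10111011110101110001111→1 (1)
 17  01110111101011100011111→0 (1)
 18  11101111010111000111111→1 (0)
 19  11011110101110001111110→1 (0)
 20  10111101011100011111100→1 (0)
 21  01111010111000111111000→0 (0)
 22  11110101110001111110000→1 (0)
 23  11101011100011111100000→1 (1)
 24  11010111000111111000001→1 (0)
 25  10101110001111110000010→1 (0)
 26  01011100011111100000100→0 (1)
 27  10111000111111000001001→1 (1)
 28  01110001111110000010011→0 (0)
 29  11100011111100000100110→1 (1)
 30  11000111111000001001101→1 (0)
 31  10001111110000010011010→1 (0)
 32  00011111100000100110100→0 (1)
 33  00111111000001001101001→0 (1)
 34  01111110000010011010011→0 (1)
 35  11111100000100110100111→1 (0)
 36  11111000001001101001110→1 (1)
 37  11110000010011010011101→1 (1)
 38  11100000100110100111011→1 (1)
 39  11000001001101001110111→1 (1)
 40  10000010011010011101111→1 (1)
 41  00000100110100111011111→0 (1)
 42  00001001101001110111111→0 (0)
 43  00010011010011101111110→0 (0)
 44  00100110100111011111100→0 (1)
 45  01001101001110111111001→0 (1)
 46  10011010011101111110011→1 (1)
 47  00110100111011111100111→0 (1)
 48  01101001110111111001111→0 (0)
 49  11010011101111110011110→1 (1)
 50  10100111011111100111101→1 (0)
 51  01001110111111001111010→0 (1)
 52  10011101111110011110101→1 (0)
 53  00111011111100111101010→0 (0)
 54  01110111111001111010100→0 (1)
 55  11101111110011110101001→1 (0)
 56  11011111100111101010010→1 (0)
 57  10111111001111010100100→1 (0)
 58  01111110011110101001000→0 (1)
 59  11111100111101010010001→1 (0)
 60  11111001111010100100010→1 (1)
 61  11110011110101001000101→1 (1)
 62  11100111101010010001011→1 (0)
 63  11001111010100100010110→1 (0)
 64  10011110101001000101100→1 (0)
 65  00111101010010001011000→0 (1)
 66  01111010100100010110001→0 (0)
 67  11110101001000101100010→1 (0)
 68  11101010010001011000100→1 (1)
 69  11010100100010110001001→1 (0)
 70  10101001000101100010010→1 (1)
 71  01010010001011000100101→0 (0)
 72  10100100010110001001010→1 (0)
 73  01001000101100010010100→0 (0)
 74  10010001011000100101000→1 (1)
 75  00100010110001001010001→0 (0)
 76  01000101100010010100010→0 (1)
 77  10001011000100101000101→1 (1)
 78  00010110001001010001011→0 (1)
 79  00101100010010100010111→0 (1)
 80  01011000100101000101111→0 (0)
 81  10110001001010001011110→1 (1)
 82  01100010010100010111101→0 (0)
 83  11000100101000101111010→1 (0)
 84  10001001010001011110100→1 (1)
 85  00010010100010111101001→0 (0)
 86  00100101000101111010010→0 (1)
 87  01001010001011110100101→0 (0)
 88  10010100010111101001010→1 (0)
 89  00101000101111010010100→0 (0)
 90  01010001011110100101000→0 (0)
 91  10100010111101001010000→1 (1)
 92  01000101111010010100001→0 (1)
 93  10001011110100101000011→1 (1)
 94  00010111101001010000111→0 (1)
 95  00101111010010100001111→0 (1)
 96  01011110100101000011111→0 (1)
 97  10111101001010000111111→1 (0)
 98  01111010010100001111110→0 (0)
 99  11110100101000011111100→1 (0)
100  11101001010000111111000→1 (1)
101  11010010100001111110001→1 (1)
102  10100101000011111100011→1 (0)
103  01001010000111111000110→0 (0)
104  10010100001111110001100→1 (0)
105  00101000011111100011000→0 (0)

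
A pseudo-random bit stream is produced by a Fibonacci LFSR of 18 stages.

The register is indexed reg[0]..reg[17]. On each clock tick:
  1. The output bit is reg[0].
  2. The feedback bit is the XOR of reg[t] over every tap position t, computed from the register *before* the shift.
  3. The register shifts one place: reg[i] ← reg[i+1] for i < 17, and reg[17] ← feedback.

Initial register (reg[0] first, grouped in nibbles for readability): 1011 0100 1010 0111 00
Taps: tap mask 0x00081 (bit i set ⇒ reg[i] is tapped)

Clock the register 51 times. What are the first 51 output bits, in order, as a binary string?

tick  register→output (feedback)
  0  101101001010011100→1 (1)
  1  011010010100111001→0 (1)
  2  110100101001110011→1 (1)
  3  101001010011100111→1 (0)
  4  010010100111001110→0 (0)
  5  100101001110011100→1 (1)
  6  001010011100111001→0 (1)
  7  010100111001110011→0 (1)
  8  101001110011100111→1 (0)
  9  010011100111001110→0 (0)
 10  100111001110011100→1 (1)
 11  001110011100111001→0 (1)
 12  011100111001110011→0 (1)
 13  111001110011100111→1 (0)
 14  110011100111001110→1 (1)
 15  100111001110011101→1 (1)
 16  001110011100111011→0 (1)
 17  011100111001110111→0 (1)
 18  111001110011101111→1 (0)
 19  110011100111011110→1 (1)
 20  100111001110111101→1 (1)
 21  001110011101111011→0 (1)
 22  011100111011110111→0 (1)
 23  111001110111101111→1 (0)
 24  110011101111011110→1 (1)
 25  100111011110111101→1 (0)
 26  001110111101111010→0 (1)
 27  011101111011110101→0 (1)
 28  111011110111101011→1 (0)
 29  110111101111010110→1 (1)
 30  101111011110101101→1 (0)
 31  011110111101011010→0 (1)
 32  111101111010110101→1 (0)
 33  111011110101101010→1 (0)
 34  110111101011010100→1 (1)
 35  101111010110101001→1 (0)
 36  011110101101010010→0 (0)
 37  111101011010100100→1 (0)
 38  111010110101001000→1 (0)
 39  110101101010010000→1 (1)
 40  101011010100100001→1 (0)
 41  010110101001000010→0 (0)
 42  101101010010000100→1 (0)
 43  011010100100001000→0 (0)
 44  110101001000010000→1 (1)
 45  101010010000100001→1 (0)
 46  010100100001000010→0 (0)
 47  101001000010000100→1 (1)
 48  010010000100001001→0 (0)
 49  100100001000010010→1 (1)
 50  001000010000100101→0 (1)

101101001010011100111001110011101111011110101101010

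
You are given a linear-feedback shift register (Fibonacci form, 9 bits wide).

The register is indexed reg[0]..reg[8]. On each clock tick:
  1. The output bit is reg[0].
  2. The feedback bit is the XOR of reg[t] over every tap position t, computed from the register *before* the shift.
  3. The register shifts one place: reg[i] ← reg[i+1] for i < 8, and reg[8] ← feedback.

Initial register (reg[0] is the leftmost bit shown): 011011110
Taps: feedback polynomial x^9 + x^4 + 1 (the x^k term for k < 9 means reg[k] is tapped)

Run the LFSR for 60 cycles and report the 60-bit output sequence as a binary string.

k : reg_k → out_k, fb_k
0: 011011110 → 0, fb=1
1: 110111101 → 1, fb=0
2: 101111010 → 1, fb=0
3: 011110100 → 0, fb=1
4: 111101001 → 1, fb=1
5: 111010011 → 1, fb=0
6: 110100110 → 1, fb=1
7: 101001101 → 1, fb=1
8: 010011011 → 0, fb=1
9: 100110111 → 1, fb=0
10: 001101110 → 0, fb=0
11: 011011100 → 0, fb=1
12: 110111001 → 1, fb=0
13: 101110010 → 1, fb=0
14: 011100100 → 0, fb=0
15: 111001000 → 1, fb=1
16: 110010001 → 1, fb=0
17: 100100010 → 1, fb=1
18: 001000101 → 0, fb=0
19: 010001010 → 0, fb=0
20: 100010100 → 1, fb=0
21: 000101000 → 0, fb=0
22: 001010000 → 0, fb=1
23: 010100001 → 0, fb=0
24: 101000010 → 1, fb=1
25: 010000101 → 0, fb=0
26: 100001010 → 1, fb=1
27: 000010101 → 0, fb=1
28: 000101011 → 0, fb=0
29: 001010110 → 0, fb=1
30: 010101101 → 0, fb=0
31: 101011010 → 1, fb=0
32: 010110100 → 0, fb=1
33: 101101001 → 1, fb=1
34: 011010011 → 0, fb=1
35: 110100111 → 1, fb=1
36: 101001111 → 1, fb=1
37: 010011111 → 0, fb=1
38: 100111111 → 1, fb=0
39: 001111110 → 0, fb=1
40: 011111101 → 0, fb=1
41: 111111011 → 1, fb=0
42: 111110110 → 1, fb=0
43: 111101100 → 1, fb=1
44: 111011001 → 1, fb=0
45: 110110010 → 1, fb=0
46: 101100100 → 1, fb=1
47: 011001001 → 0, fb=0
48: 110010010 → 1, fb=0
49: 100100100 → 1, fb=1
50: 001001001 → 0, fb=0
51: 010010010 → 0, fb=1
52: 100100101 → 1, fb=1
53: 001001011 → 0, fb=0
54: 010010110 → 0, fb=1
55: 100101101 → 1, fb=1
56: 001011011 → 0, fb=1
57: 010110111 → 0, fb=1
58: 101101111 → 1, fb=1
59: 011011111 → 0, fb=1

011011110100110111001000101000010101101001111110110010010010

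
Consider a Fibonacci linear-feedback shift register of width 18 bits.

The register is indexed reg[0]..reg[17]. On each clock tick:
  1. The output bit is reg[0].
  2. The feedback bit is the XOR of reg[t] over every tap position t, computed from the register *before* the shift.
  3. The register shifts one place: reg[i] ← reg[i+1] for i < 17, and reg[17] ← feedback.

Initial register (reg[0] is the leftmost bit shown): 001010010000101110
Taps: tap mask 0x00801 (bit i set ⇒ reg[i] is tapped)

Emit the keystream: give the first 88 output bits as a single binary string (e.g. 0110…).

step | reg (before) | out | fb
   0 | 001010010000101110 | 0 | 0
   1 | 010100100001011100 | 0 | 1
   2 | 101001000010111001 | 1 | 1
   3 | 010010000101110011 | 0 | 1
   4 | 100100001011100111 | 1 | 0
   5 | 001000010111001110 | 0 | 1
   6 | 010000101110011101 | 0 | 0
   7 | 100001011100111010 | 1 | 1
   8 | 000010111001110101 | 0 | 1
   9 | 000101110011101011 | 0 | 1
  10 | 001011100111010111 | 0 | 1
  11 | 010111001110101111 | 0 | 0
  12 | 101110011101011110 | 1 | 0
  13 | 011100111010111100 | 0 | 0
  14 | 111001110101111000 | 1 | 0
  15 | 110011101011110000 | 1 | 0
  16 | 100111010111100000 | 1 | 0
  17 | 001110101111000000 | 0 | 1
  18 | 011101011110000001 | 0 | 0
  19 | 111010111100000010 | 1 | 1
  20 | 110101111000000101 | 1 | 1
  21 | 101011110000001011 | 1 | 1
  22 | 010111100000010111 | 0 | 0
  23 | 101111000000101110 | 1 | 1
  24 | 011110000001011101 | 0 | 1
  25 | 111100000010111011 | 1 | 1
  26 | 111000000101110111 | 1 | 0
  27 | 110000001011101110 | 1 | 0
  28 | 100000010111011100 | 1 | 0
  29 | 000000101110111000 | 0 | 0
  30 | 000001011101110000 | 0 | 1
  31 | 000010111011100001 | 0 | 1
  32 | 000101110111000011 | 0 | 1
  33 | 001011101110000111 | 0 | 0
  34 | 010111011100001110 | 0 | 0
  35 | 101110111000011100 | 1 | 1
  36 | 011101110000111001 | 0 | 0
  37 | 111011100001110010 | 1 | 0
  38 | 110111000011100100 | 1 | 0
  39 | 101110000111001000 | 1 | 0
  40 | 011100001110010000 | 0 | 0
  41 | 111000011100100000 | 1 | 1
  42 | 110000111001000001 | 1 | 0
  43 | 100001110010000010 | 1 | 1
  44 | 000011100100000101 | 0 | 0
  45 | 000111001000001010 | 0 | 0
  46 | 001110010000010100 | 0 | 0
  47 | 011100100000101000 | 0 | 0
  48 | 111001000001010000 | 1 | 0
  49 | 110010000010100000 | 1 | 1
  50 | 100100000101000001 | 1 | 0
  51 | 001000001010000010 | 0 | 0
  52 | 010000010100000100 | 0 | 0
  53 | 100000101000001000 | 1 | 1
  54 | 000001010000010001 | 0 | 0
  55 | 000010100000100010 | 0 | 0
  56 | 000101000001000100 | 0 | 1
  57 | 001010000010001001 | 0 | 0
  58 | 010100000100010010 | 0 | 0
  59 | 101000001000100100 | 1 | 1
  60 | 010000010001001001 | 0 | 1
  61 | 100000100010010011 | 1 | 1
  62 | 000001000100100111 | 0 | 0
  63 | 000010001001001110 | 0 | 1
  64 | 000100010010011101 | 0 | 0
  65 | 001000100100111010 | 0 | 0
  66 | 010001001001110100 | 0 | 1
  67 | 100010010011101001 | 1 | 0
  68 | 000100100111010010 | 0 | 1
  69 | 001001001110100101 | 0 | 0
  70 | 010010011101001010 | 0 | 1
  71 | 100100111010010101 | 1 | 1
  72 | 001001110100101011 | 0 | 0
  73 | 010011101001010110 | 0 | 1
  74 | 100111010010101101 | 1 | 1
  75 | 001110100101011011 | 0 | 1
  76 | 011101001010110111 | 0 | 0
  77 | 111010010101101110 | 1 | 0
  78 | 110100101011011100 | 1 | 0
  79 | 101001010110111000 | 1 | 1
  80 | 010010101101110001 | 0 | 1
  81 | 100101011011100011 | 1 | 0
  82 | 001010110111000110 | 0 | 1
  83 | 010101101110001101 | 0 | 0
  84 | 101011011100011010 | 1 | 1
  85 | 010110111000110101 | 0 | 0
  86 | 101101110001101010 | 1 | 0
  87 | 011011100011010100 | 0 | 1

0010100100001011100111010111100000010111011100001110010000010100000100010010011101001010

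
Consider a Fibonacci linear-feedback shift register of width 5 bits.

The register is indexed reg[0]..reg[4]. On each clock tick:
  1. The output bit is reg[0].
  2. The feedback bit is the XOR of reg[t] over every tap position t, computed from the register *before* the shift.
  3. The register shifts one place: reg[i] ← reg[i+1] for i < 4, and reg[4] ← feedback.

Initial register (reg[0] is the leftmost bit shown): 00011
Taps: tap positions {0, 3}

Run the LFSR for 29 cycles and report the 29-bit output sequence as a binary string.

tick  register→output (feedback)
  0  00011→0 (1)
  1  00111→0 (1)
  2  01111→0 (1)
  3  11111→1 (0)
  4  11110→1 (0)
  5  11100→1 (1)
  6  11001→1 (1)
  7  10011→1 (0)
  8  00110→0 (1)
  9  01101→0 (0)
 10  11010→1 (0)
 11  10100→1 (1)
 12  01001→0 (0)
 13  10010→1 (0)
 14  00100→0 (0)
 15  01000→0 (0)
 16  10000→1 (1)
 17  00001→0 (0)
 18  00010→0 (1)
 19  00101→0 (0)
 20  01010→0 (1)
 21  10101→1 (1)
 22  01011→0 (1)
 23  10111→1 (0)
 24  01110→0 (1)
 25  11101→1 (1)
 26  11011→1 (0)
 27  10110→1 (0)
 28  01100→0 (0)

00011111001101001000010101110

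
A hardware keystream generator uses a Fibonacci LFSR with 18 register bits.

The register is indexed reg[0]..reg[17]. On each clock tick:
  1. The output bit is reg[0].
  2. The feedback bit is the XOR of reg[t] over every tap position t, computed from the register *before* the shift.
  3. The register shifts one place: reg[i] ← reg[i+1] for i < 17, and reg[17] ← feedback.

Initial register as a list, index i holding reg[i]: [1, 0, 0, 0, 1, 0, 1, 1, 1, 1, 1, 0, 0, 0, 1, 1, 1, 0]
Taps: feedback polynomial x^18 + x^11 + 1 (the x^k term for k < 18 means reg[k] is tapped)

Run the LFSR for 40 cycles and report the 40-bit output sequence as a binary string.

1000101111100011101001011011001110001110

k : reg_k → out_k, fb_k
0: 100010111110001110 → 1, fb=1
1: 000101111100011101 → 0, fb=0
2: 001011111000111010 → 0, fb=0
3: 010111110001110100 → 0, fb=1
4: 101111100011101001 → 1, fb=0
5: 011111000111010010 → 0, fb=1
6: 111110001110100101 → 1, fb=1
7: 111100011101001011 → 1, fb=0
8: 111000111010010110 → 1, fb=1
9: 110001110100101101 → 1, fb=1
10: 100011101001011011 → 1, fb=0
11: 000111010010110110 → 0, fb=0
12: 001110100101101100 → 0, fb=1
13: 011101001011011001 → 0, fb=1
14: 111010010110110011 → 1, fb=1
15: 110100101101100111 → 1, fb=0
16: 101001011011001110 → 1, fb=0
17: 010010110110011100 → 0, fb=0
18: 100101101100111000 → 1, fb=1
19: 001011011001110001 → 0, fb=1
20: 010110110011100011 → 0, fb=1
21: 101101100111000111 → 1, fb=0
22: 011011001110001110 → 0, fb=0
23: 110110011100011100 → 1, fb=1
24: 101100111000111001 → 1, fb=1
25: 011001110001110011 → 0, fb=1
26: 110011100011100111 → 1, fb=0
27: 100111000111001110 → 1, fb=0
28: 001110001110011100 → 0, fb=0
29: 011100011100111000 → 0, fb=0
30: 111000111001110000 → 1, fb=0
31: 110001110011100000 → 1, fb=0
32: 100011100111000000 → 1, fb=0
33: 000111001110000000 → 0, fb=0
34: 001110011100000000 → 0, fb=0
35: 011100111000000000 → 0, fb=0
36: 111001110000000000 → 1, fb=1
37: 110011100000000001 → 1, fb=1
38: 100111000000000011 → 1, fb=1
39: 001110000000000111 → 0, fb=0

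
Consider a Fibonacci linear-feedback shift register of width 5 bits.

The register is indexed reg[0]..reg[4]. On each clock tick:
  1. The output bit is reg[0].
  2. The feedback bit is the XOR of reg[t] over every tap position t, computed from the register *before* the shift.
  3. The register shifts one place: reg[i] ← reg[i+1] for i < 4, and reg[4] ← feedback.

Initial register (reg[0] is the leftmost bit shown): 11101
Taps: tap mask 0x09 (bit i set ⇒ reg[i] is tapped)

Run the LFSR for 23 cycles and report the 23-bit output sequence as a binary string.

step | reg (before) | out | fb
   0 | 11101 | 1 | 1
   1 | 11011 | 1 | 0
   2 | 10110 | 1 | 0
   3 | 01100 | 0 | 0
   4 | 11000 | 1 | 1
   5 | 10001 | 1 | 1
   6 | 00011 | 0 | 1
   7 | 00111 | 0 | 1
   8 | 01111 | 0 | 1
   9 | 11111 | 1 | 0
  10 | 11110 | 1 | 0
  11 | 11100 | 1 | 1
  12 | 11001 | 1 | 1
  13 | 10011 | 1 | 0
  14 | 00110 | 0 | 1
  15 | 01101 | 0 | 0
  16 | 11010 | 1 | 0
  17 | 10100 | 1 | 1
  18 | 01001 | 0 | 0
  19 | 10010 | 1 | 0
  20 | 00100 | 0 | 0
  21 | 01000 | 0 | 0
  22 | 10000 | 1 | 1

11101100011111001101001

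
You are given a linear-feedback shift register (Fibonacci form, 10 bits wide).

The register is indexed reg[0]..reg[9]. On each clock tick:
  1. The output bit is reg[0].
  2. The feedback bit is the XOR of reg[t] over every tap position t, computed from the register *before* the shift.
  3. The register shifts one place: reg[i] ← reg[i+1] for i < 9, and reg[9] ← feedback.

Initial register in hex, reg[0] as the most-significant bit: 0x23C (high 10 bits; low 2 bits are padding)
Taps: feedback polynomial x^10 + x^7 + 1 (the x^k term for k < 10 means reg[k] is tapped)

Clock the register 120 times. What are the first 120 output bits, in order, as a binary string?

001000111111011000111010110101000011001101100000110000000011011011010111010111100001010100100001011001001100000100010010

tick  register→output (feedback)
  0  0010001111→0 (1)
  1  0100011111→0 (1)
  2  1000111111→1 (0)
  3  0001111110→0 (1)
  4  0011111101→0 (1)
  5  0111111011→0 (0)
  6  1111110110→1 (0)
  7  1111101100→1 (0)
  8  1111011000→1 (1)
  9  1110110001→1 (1)
 10  1101100011→1 (1)
 11  1011000111→1 (0)
 12  0110001110→0 (1)
 13  1100011101→1 (0)
 14  1000111010→1 (1)
 15  0001110101→0 (1)
 16  0011101011→0 (0)
 17  0111010110→0 (1)
 18  1110101101→1 (0)
 19  1101011010→1 (1)
 20  1010110101→1 (0)
 21  0101101010→0 (0)
 22  1011010100→1 (0)
 23  0110101000→0 (0)
 24  1101010000→1 (1)
 25  1010100001→1 (1)
 26  0101000011→0 (0)
 27  1010000110→1 (0)
 28  0100001100→0 (1)
 29  1000011001→1 (1)
 30  0000110011→0 (0)
 31  0001100110→0 (1)
 32  0011001101→0 (1)
 33  0110011011→0 (0)
 34  1100110110→1 (0)
 35  1001101100→1 (0)
 36  0011011000→0 (0)
 37  0110110000→0 (0)
 38  1101100000→1 (1)
 39  1011000001→1 (1)
 40  0110000011→0 (0)
 41  1100000110→1 (0)
 42  1000001100→1 (0)
 43  0000011000→0 (0)
 44  0000110000→0 (0)
 45  0001100000→0 (0)
 46  0011000000→0 (0)
 47  0110000000→0 (0)
 48  1100000000→1 (1)
 49  1000000001→1 (1)
 50  0000000011→0 (0)
 51  0000000110→0 (1)
 52  0000001101→0 (1)
 53  0000011011→0 (0)
 54  0000110110→0 (1)
 55  0001101101→0 (1)
 56  0011011011→0 (0)
 57  0110110110→0 (1)
 58  1101101101→1 (0)
 59  1011011010→1 (1)
 60  0110110101→0 (1)
 61  1101101011→1 (1)
 62  1011010111→1 (0)
 63  0110101110→0 (1)
 64  1101011101→1 (0)
 65  1010111010→1 (1)
 66  0101110101→0 (1)
 67  1011101011→1 (1)
 68  0111010111→0 (1)
 69  1110101111→1 (0)
 70  1101011110→1 (0)
 71  1010111100→1 (0)
 72  0101111000→0 (0)
 73  1011110000→1 (1)
 74  0111100001→0 (0)
 75  1111000010→1 (1)
 76  1110000101→1 (0)
 77  1100001010→1 (1)
 78  1000010101→1 (0)
 79  0000101010→0 (0)
 80  0001010100→0 (1)
 81  0010101001→0 (0)
 82  0101010010→0 (0)
 83  1010100100→1 (0)
 84  0101001000→0 (0)
 85  1010010000→1 (1)
 86  0100100001→0 (0)
 87  1001000010→1 (1)
 88  0010000101→0 (1)
 89  0100001011→0 (0)
 90  1000010110→1 (0)
 91  0000101100→0 (1)
 92  0001011001→0 (0)
 93  0010110010→0 (0)
 94  0101100100→0 (1)
 95  1011001001→1 (1)
 96  0110010011→0 (0)
 97  1100100110→1 (0)
 98  1001001100→1 (0)
 99  0010011000→0 (0)
100  0100110000→0 (0)
101  1001100000→1 (1)
102  0011000001→0 (0)
103  0110000010→0 (0)
104  1100000100→1 (0)
105  1000001000→1 (1)
106  0000010001→0 (0)
107  0000100010→0 (0)
108  0001000100→0 (1)
109  0010001001→0 (0)
110  0100010010→0 (0)
111  1000100100→1 (0)
112  0001001000→0 (0)
113  0010010000→0 (0)
114  0100100000→0 (0)
115  1001000000→1 (1)
116  0010000001→0 (0)
117  0100000010→0 (0)
118  1000000100→1 (0)
119  0000001000→0 (0)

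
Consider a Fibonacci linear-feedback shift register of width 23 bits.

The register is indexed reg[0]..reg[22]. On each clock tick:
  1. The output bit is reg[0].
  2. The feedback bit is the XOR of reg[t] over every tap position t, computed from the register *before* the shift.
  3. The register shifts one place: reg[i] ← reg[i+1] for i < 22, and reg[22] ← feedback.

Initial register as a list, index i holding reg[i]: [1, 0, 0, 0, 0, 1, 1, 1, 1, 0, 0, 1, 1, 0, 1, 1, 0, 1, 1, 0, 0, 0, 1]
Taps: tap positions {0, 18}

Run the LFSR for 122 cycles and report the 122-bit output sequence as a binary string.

10000111100110110110001000011111110010001000000000111110011000100001000011111011000111001100011111001000011110100101110101

k : reg_k → out_k, fb_k
0: 10000111100110110110001 → 1, fb=0
1: 00001111001101101100010 → 0, fb=0
2: 00011110011011011000100 → 0, fb=0
3: 00111100110110110001000 → 0, fb=0
4: 01111001101101100010000 → 0, fb=1
5: 11110011011011000100001 → 1, fb=1
6: 11100110110110001000011 → 1, fb=1
7: 11001101101100010000111 → 1, fb=1
8: 10011011011000100001111 → 1, fb=1
9: 00110110110001000011111 → 0, fb=1
10: 01101101100010000111111 → 0, fb=1
11: 11011011000100001111111 → 1, fb=0
12: 10110110001000011111110 → 1, fb=0
13: 01101100010000111111100 → 0, fb=1
14: 11011000100001111111001 → 1, fb=0
15: 10110001000011111110010 → 1, fb=0
16: 01100010000111111100100 → 0, fb=0
17: 11000100001111111001000 → 1, fb=1
18: 10001000011111110010001 → 1, fb=0
19: 00010000111111100100010 → 0, fb=0
20: 00100001111111001000100 → 0, fb=0
21: 01000011111110010001000 → 0, fb=0
22: 10000111111100100010000 → 1, fb=0
23: 00001111111001000100000 → 0, fb=0
24: 00011111110010001000000 → 0, fb=0
25: 00111111100100010000000 → 0, fb=0
26: 01111111001000100000000 → 0, fb=0
27: 11111110010001000000000 → 1, fb=1
28: 11111100100010000000001 → 1, fb=1
29: 11111001000100000000011 → 1, fb=1
30: 11110010001000000000111 → 1, fb=1
31: 11100100010000000001111 → 1, fb=1
32: 11001000100000000011111 → 1, fb=0
33: 10010001000000000111110 → 1, fb=0
34: 00100010000000001111100 → 0, fb=1
35: 01000100000000011111001 → 0, fb=1
36: 10001000000000111110011 → 1, fb=0
37: 00010000000001111100110 → 0, fb=0
38: 00100000000011111001100 → 0, fb=0
39: 01000000000111110011000 → 0, fb=1
40: 10000000001111100110001 → 1, fb=0
41: 00000000011111001100010 → 0, fb=0
42: 00000000111110011000100 → 0, fb=0
43: 00000001111100110001000 → 0, fb=0
44: 00000011111001100010000 → 0, fb=1
45: 00000111110011000100001 → 0, fb=0
46: 00001111100110001000010 → 0, fb=0
47: 00011111001100010000100 → 0, fb=0
48: 00111110011000100001000 → 0, fb=0
49: 01111100110001000010000 → 0, fb=1
50: 11111001100010000100001 → 1, fb=1
51: 11110011000100001000011 → 1, fb=1
52: 11100110001000010000111 → 1, fb=1
53: 11001100010000100001111 → 1, fb=1
54: 10011000100001000011111 → 1, fb=0
55: 00110001000010000111110 → 0, fb=1
56: 01100010000100001111101 → 0, fb=1
57: 11000100001000011111011 → 1, fb=0
58: 10001000010000111110110 → 1, fb=0
59: 00010000100001111101100 → 0, fb=0
60: 00100001000011111011000 → 0, fb=1
61: 01000010000111110110001 → 0, fb=1
62: 10000100001111101100011 → 1, fb=1
63: 00001000011111011000111 → 0, fb=0
64: 00010000111110110001110 → 0, fb=0
65: 00100001111101100011100 → 0, fb=1
66: 01000011111011000111001 → 0, fb=1
67: 10000111110110001110011 → 1, fb=0
68: 00001111101100011100110 → 0, fb=0
69: 00011111011000111001100 → 0, fb=0
70: 00111110110001110011000 → 0, fb=1
71: 01111101100011100110001 → 0, fb=1
72: 11111011000111001100011 → 1, fb=1
73: 11110110001110011000111 → 1, fb=1
74: 11101100011100110001111 → 1, fb=1
75: 11011000111001100011111 → 1, fb=0
76: 10110001110011000111110 → 1, fb=0
77: 01100011100110001111100 → 0, fb=1
78: 11000111001100011111001 → 1, fb=0
79: 10001110011000111110010 → 1, fb=0
80: 00011100110001111100100 → 0, fb=0
81: 00111001100011111001000 → 0, fb=0
82: 01110011000111110010000 → 0, fb=1
83: 11100110001111100100001 → 1, fb=1
84: 11001100011111001000011 → 1, fb=1
85: 10011000111110010000111 → 1, fb=1
86: 00110001111100100001111 → 0, fb=0
87: 01100011111001000011110 → 0, fb=1
88: 11000111110010000111101 → 1, fb=0
89: 10001111100100001111010 → 1, fb=0
90: 00011111001000011110100 → 0, fb=1
91: 00111110010000111101001 → 0, fb=0
92: 01111100100001111010010 → 0, fb=1
93: 11111001000011110100101 → 1, fb=1
94: 11110010000111101001011 → 1, fb=1
95: 11100100001111010010111 → 1, fb=0
96: 11001000011110100101110 → 1, fb=1
97: 10010000111101001011101 → 1, fb=0
98: 00100001111010010111010 → 0, fb=1
99: 01000011110100101110101 → 0, fb=1
100: 10000111101001011101011 → 1, fb=1
101: 00001111010010111010111 → 0, fb=1
102: 00011110100101110101111 → 0, fb=0
103: 00111101001011101011110 → 0, fb=1
104: 01111010010111010111101 → 0, fb=1
105: 11110100101110101111011 → 1, fb=0
106: 11101001011101011110110 → 1, fb=0
107: 11010010111010111101100 → 1, fb=1
108: 10100101110101111011001 → 1, fb=0
109: 01001011101011110110010 → 0, fb=1
110: 10010111010111101100101 → 1, fb=1
111: 00101110101111011001011 → 0, fb=0
112: 01011101011110110010110 → 0, fb=1
113: 10111010111101100101101 → 1, fb=1
114: 01110101111011001011011 → 0, fb=1
115: 11101011110110010110111 → 1, fb=0
116: 11010111101100101101110 → 1, fb=1
117: 10101111011001011011101 → 1, fb=0
118: 01011110110010110111010 → 0, fb=1
119: 10111101100101101110101 → 1, fb=0
120: 01111011001011011101010 → 0, fb=0
121: 11110110010110111010100 → 1, fb=0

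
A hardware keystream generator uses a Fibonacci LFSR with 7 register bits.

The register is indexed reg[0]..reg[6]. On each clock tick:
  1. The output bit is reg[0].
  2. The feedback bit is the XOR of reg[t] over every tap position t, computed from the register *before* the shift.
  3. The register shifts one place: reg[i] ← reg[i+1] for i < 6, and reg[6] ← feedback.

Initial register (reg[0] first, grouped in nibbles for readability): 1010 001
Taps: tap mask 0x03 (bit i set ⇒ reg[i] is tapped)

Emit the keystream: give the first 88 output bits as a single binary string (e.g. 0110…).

1010001111001000101100111010100111110100001110001001001101101011011110110001101001011101

k : reg_k → out_k, fb_k
0: 1010001 → 1, fb=1
1: 0100011 → 0, fb=1
2: 1000111 → 1, fb=1
3: 0001111 → 0, fb=0
4: 0011110 → 0, fb=0
5: 0111100 → 0, fb=1
6: 1111001 → 1, fb=0
7: 1110010 → 1, fb=0
8: 1100100 → 1, fb=0
9: 1001000 → 1, fb=1
10: 0010001 → 0, fb=0
11: 0100010 → 0, fb=1
12: 1000101 → 1, fb=1
13: 0001011 → 0, fb=0
14: 0010110 → 0, fb=0
15: 0101100 → 0, fb=1
16: 1011001 → 1, fb=1
17: 0110011 → 0, fb=1
18: 1100111 → 1, fb=0
19: 1001110 → 1, fb=1
20: 0011101 → 0, fb=0
21: 0111010 → 0, fb=1
22: 1110101 → 1, fb=0
23: 1101010 → 1, fb=0
24: 1010100 → 1, fb=1
25: 0101001 → 0, fb=1
26: 1010011 → 1, fb=1
27: 0100111 → 0, fb=1
28: 1001111 → 1, fb=1
29: 0011111 → 0, fb=0
30: 0111110 → 0, fb=1
31: 1111101 → 1, fb=0
32: 1111010 → 1, fb=0
33: 1110100 → 1, fb=0
34: 1101000 → 1, fb=0
35: 1010000 → 1, fb=1
36: 0100001 → 0, fb=1
37: 1000011 → 1, fb=1
38: 0000111 → 0, fb=0
39: 0001110 → 0, fb=0
40: 0011100 → 0, fb=0
41: 0111000 → 0, fb=1
42: 1110001 → 1, fb=0
43: 1100010 → 1, fb=0
44: 1000100 → 1, fb=1
45: 0001001 → 0, fb=0
46: 0010010 → 0, fb=0
47: 0100100 → 0, fb=1
48: 1001001 → 1, fb=1
49: 0010011 → 0, fb=0
50: 0100110 → 0, fb=1
51: 1001101 → 1, fb=1
52: 0011011 → 0, fb=0
53: 0110110 → 0, fb=1
54: 1101101 → 1, fb=0
55: 1011010 → 1, fb=1
56: 0110101 → 0, fb=1
57: 1101011 → 1, fb=0
58: 1010110 → 1, fb=1
59: 0101101 → 0, fb=1
60: 1011011 → 1, fb=1
61: 0110111 → 0, fb=1
62: 1101111 → 1, fb=0
63: 1011110 → 1, fb=1
64: 0111101 → 0, fb=1
65: 1111011 → 1, fb=0
66: 1110110 → 1, fb=0
67: 1101100 → 1, fb=0
68: 1011000 → 1, fb=1
69: 0110001 → 0, fb=1
70: 1100011 → 1, fb=0
71: 1000110 → 1, fb=1
72: 0001101 → 0, fb=0
73: 0011010 → 0, fb=0
74: 0110100 → 0, fb=1
75: 1101001 → 1, fb=0
76: 1010010 → 1, fb=1
77: 0100101 → 0, fb=1
78: 1001011 → 1, fb=1
79: 0010111 → 0, fb=0
80: 0101110 → 0, fb=1
81: 1011101 → 1, fb=1
82: 0111011 → 0, fb=1
83: 1110111 → 1, fb=0
84: 1101110 → 1, fb=0
85: 1011100 → 1, fb=1
86: 0111001 → 0, fb=1
87: 1110011 → 1, fb=0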